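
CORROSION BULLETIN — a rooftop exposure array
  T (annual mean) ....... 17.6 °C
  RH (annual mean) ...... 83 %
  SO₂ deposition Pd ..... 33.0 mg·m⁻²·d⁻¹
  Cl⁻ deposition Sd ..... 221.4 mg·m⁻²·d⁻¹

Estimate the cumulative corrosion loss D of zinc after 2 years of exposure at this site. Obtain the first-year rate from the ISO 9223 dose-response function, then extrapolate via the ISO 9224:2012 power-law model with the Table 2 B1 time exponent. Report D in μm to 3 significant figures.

D(2) = 8.59 μm

zinc: temperature factor f = -0.071·(7.6) = -0.5396
  Pd branch = 0.0129·Pd^0.44·e^(0.046·RH+f) = 1.594 μm/a
  Cl⁻ term: 0.0175·221.4^0.57·exp(0.008·83+0.085·17.6) = 3.295
  sum: 1.594 + 3.295 → r_corr = 4.889 μm/a
Long-term exponent b (ISO 9224 Table 2, B1) = 0.813
  D(2) = 4.889 × 2^0.813 = 4.889 × 1.757 = 8.59 μm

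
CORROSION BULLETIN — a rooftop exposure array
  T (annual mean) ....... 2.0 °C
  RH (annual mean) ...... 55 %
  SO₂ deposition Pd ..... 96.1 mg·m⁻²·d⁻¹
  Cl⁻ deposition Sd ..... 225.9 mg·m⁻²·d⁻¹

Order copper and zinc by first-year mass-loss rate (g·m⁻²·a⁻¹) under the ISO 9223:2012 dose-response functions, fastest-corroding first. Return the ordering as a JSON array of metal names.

copper: temperature factor f = +0.126·(-8.0) = -1.0080
  Pd branch = 0.0053·Pd^0.26·e^(0.059·RH+f) = 0.1627 μm/a
  Sd branch = 0.01025·Sd^0.27·e^(0.036·RH+0.049·T) = 0.3538 μm/a
  sum: 0.1627 + 0.3538 → r_corr = 0.5165 μm/a
  mass loss = 0.5165 μm/a × 8.96 g/cm³ = 4.627 g·m⁻²·a⁻¹
zinc: f(T) = +0.038·(T−10) [T≤10 °C] = -0.3040
  SO₂ term: 0.0129·96.1^0.44·exp(0.046·55-0.3040) = 0.8907
  Sd branch = 0.0175·Sd^0.57·e^(0.008·RH+0.085·T) = 0.7074 μm/a
  r_corr = 0.8907 + 0.7074 = 1.598 μm/a
  mass loss = 1.598 μm/a × 7.14 g/cm³ = 11.41 g·m⁻²·a⁻¹
Ordering by g·m⁻²·a⁻¹: zinc (11.4) > copper (4.63)

["zinc", "copper"]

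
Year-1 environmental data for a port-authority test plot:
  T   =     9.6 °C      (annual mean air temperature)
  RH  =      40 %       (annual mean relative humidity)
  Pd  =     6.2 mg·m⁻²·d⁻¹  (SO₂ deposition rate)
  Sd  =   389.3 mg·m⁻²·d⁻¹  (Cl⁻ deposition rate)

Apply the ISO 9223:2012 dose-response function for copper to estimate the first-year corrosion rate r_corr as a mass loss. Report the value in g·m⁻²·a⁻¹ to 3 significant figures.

copper: f(T) = +0.126·(T−10) [T≤10 °C] = -0.0504
  SO₂ term: 0.0053·6.2^0.26·exp(0.059·40-0.0504) = 0.08577
  Cl⁻ term: 0.01025·389.3^0.27·exp(0.036·40+0.049·9.6) = 0.3466
  r_corr = 0.08577 + 0.3466 = 0.4323 μm/a
Convert to mass loss: 0.4323 μm/a × 8.96 g/cm³ = 3.874 g·m⁻²·a⁻¹

r_corr = 3.87 g·m⁻²·a⁻¹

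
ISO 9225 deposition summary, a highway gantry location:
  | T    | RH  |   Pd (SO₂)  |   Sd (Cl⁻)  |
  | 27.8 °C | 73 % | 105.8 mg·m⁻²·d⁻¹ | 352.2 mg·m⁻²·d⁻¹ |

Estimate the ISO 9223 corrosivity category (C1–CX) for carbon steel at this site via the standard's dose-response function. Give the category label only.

carbon steel: T>10 °C ⇒ hinge -0.054·(27.8−10) = -0.9612
  Pd branch = 1.77·Pd^0.52·e^(0.02·RH+f) = 32.91 μm/a
  Sd branch = 0.102·Sd^0.62·e^(0.033·RH+0.04·T) = 130.8 μm/a
  r_corr = 32.91 + 130.8 = 163.8 μm/a
164 μm/a falls in (80, 200] for carbon steel → category C5

C5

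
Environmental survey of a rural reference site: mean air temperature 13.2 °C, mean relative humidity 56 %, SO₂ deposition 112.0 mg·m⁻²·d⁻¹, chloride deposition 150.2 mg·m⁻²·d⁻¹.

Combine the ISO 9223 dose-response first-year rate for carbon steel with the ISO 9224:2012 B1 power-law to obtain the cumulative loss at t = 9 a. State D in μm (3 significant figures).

carbon steel: f(T) = -0.054·(T−10) [T>10 °C] = -0.1728
  sulphur-dioxide contribution → 53.08 μm/a
  chloride contribution → 24.55 μm/a
  total first-year rate 77.63 μm/a
ISO 9224: D(t) = r_corr · t^b with b = 0.523 (carbon steel, B1)
  D(9) = 77.63 × 9^0.523 = 77.63 × 3.156 = 245 μm

D(9) = 245 μm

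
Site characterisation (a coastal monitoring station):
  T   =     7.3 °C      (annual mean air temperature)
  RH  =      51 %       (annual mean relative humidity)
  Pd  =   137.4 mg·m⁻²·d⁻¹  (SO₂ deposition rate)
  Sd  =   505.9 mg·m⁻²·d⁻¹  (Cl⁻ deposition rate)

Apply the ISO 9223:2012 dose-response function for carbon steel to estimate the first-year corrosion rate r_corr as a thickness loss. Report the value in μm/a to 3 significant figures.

r_corr = 77.2 μm/a

carbon steel: f(T) = +0.150·(T−10) [T≤10 °C] = -0.4050
  sulphur-dioxide contribution → 42.35 μm/a
  chloride contribution → 34.9 μm/a
  ⇒ r_corr(carbon steel) = 77.25 μm/a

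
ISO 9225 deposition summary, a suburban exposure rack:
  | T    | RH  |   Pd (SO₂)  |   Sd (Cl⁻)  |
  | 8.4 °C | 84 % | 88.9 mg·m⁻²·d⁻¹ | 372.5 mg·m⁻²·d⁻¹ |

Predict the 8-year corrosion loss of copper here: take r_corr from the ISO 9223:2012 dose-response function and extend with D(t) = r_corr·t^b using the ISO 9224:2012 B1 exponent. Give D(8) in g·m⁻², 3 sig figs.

copper: f(T) = +0.126·(T−10) [T≤10 °C] = -0.2016
  sulphur-dioxide contribution → 1.976 μm/a
  chloride contribution → 1.574 μm/a
  total first-year rate 3.55 μm/a
ISO 9224: D(t) = r_corr · t^b with b = 0.667 (copper, B1)
  D(8) = 3.55 × 8^0.667 = 3.55 × 4.003 = 14.21 μm
  Mass loss = 14.21 μm × 8.96 g/cm³ = 127.3 g·m⁻²

D(8) = 127 g·m⁻²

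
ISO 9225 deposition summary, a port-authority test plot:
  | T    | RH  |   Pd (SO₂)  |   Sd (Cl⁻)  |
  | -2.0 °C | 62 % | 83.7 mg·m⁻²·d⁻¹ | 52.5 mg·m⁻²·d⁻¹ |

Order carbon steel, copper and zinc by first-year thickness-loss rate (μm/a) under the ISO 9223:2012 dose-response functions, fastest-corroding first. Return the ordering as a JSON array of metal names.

carbon steel: f(T) = +0.150·(T−10) [T≤10 °C] = -1.8000
  SO₂ term: 1.77·83.7^0.52·exp(0.02·62-1.8000) = 10.11
  Sd branch = 0.102·Sd^0.62·e^(0.033·RH+0.04·T) = 8.49 μm/a
  sum: 10.11 + 8.49 → r_corr = 18.6 μm/a
copper: T≤10 °C ⇒ hinge +0.126·(-2.0−10) = -1.5120
  SO₂ term: 0.0053·83.7^0.26·exp(0.059·62-1.5120) = 0.1433
  Sd branch = 0.01025·Sd^0.27·e^(0.036·RH+0.049·T) = 0.2523 μm/a
  sum: 0.1433 + 0.2523 → r_corr = 0.3956 μm/a
zinc: f(T) = +0.038·(T−10) [T≤10 °C] = -0.4560
  Pd branch = 0.0129·Pd^0.44·e^(0.046·RH+f) = 0.9935 μm/a
  Sd branch = 0.0175·Sd^0.57·e^(0.008·RH+0.085·T) = 0.2318 μm/a
  r_corr = 0.9935 + 0.2318 = 1.225 μm/a
Ordering by μm/a: carbon steel (18.6) > zinc (1.23) > copper (0.396)

["carbon steel", "zinc", "copper"]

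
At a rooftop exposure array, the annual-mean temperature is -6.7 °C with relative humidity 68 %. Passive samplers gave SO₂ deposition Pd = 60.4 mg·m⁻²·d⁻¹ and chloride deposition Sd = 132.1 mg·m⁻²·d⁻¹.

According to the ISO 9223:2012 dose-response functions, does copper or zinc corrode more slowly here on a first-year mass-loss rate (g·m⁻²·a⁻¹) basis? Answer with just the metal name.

copper: f(T) = +0.126·(T−10) [T≤10 °C] = -2.1042
  Pd branch = 0.0053·Pd^0.26·e^(0.059·RH+f) = 0.1037 μm/a
  Cl⁻ term: 0.01025·132.1^0.27·exp(0.036·68+0.049·-6.7) = 0.3191
  r_corr = 0.1037 + 0.3191 = 0.4228 μm/a
  mass loss = 0.4228 μm/a × 8.96 g/cm³ = 3.789 g·m⁻²·a⁻¹
zinc: T≤10 °C ⇒ hinge +0.038·(-6.7−10) = -0.6346
  Pd branch = 0.0129·Pd^0.44·e^(0.046·RH+f) = 0.9487 μm/a
  Cl⁻ term: 0.0175·132.1^0.57·exp(0.008·68+0.085·-6.7) = 0.276
  r_corr = 0.9487 + 0.276 = 1.225 μm/a
  mass loss = 1.225 μm/a × 7.14 g/cm³ = 8.744 g·m⁻²·a⁻¹
Ordering by g·m⁻²·a⁻¹: zinc (8.74) > copper (3.79)

copper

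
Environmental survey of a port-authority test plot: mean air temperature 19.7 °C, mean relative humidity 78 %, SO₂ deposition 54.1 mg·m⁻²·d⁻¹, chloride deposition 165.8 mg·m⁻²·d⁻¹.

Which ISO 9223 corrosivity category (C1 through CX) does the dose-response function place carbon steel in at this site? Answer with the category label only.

carbon steel: f(T) = -0.054·(T−10) [T>10 °C] = -0.5238
  Pd branch = 1.77·Pd^0.52·e^(0.02·RH+f) = 39.74 μm/a
  Sd branch = 0.102·Sd^0.62·e^(0.033·RH+0.04·T) = 69.96 μm/a
  r_corr = 39.74 + 69.96 = 109.7 μm/a
Category bounds: 80…200 μm/a bracket r_corr ⇒ C5

C5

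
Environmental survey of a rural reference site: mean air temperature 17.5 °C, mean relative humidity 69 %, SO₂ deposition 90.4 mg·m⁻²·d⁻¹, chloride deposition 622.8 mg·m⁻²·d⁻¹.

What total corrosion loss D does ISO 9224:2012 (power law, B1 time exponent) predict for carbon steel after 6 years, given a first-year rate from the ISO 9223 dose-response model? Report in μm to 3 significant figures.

D(6) = 401 μm

carbon steel: T>10 °C ⇒ hinge -0.054·(17.5−10) = -0.4050
  SO₂ term: 1.77·90.4^0.52·exp(0.02·69-0.4050) = 48.82
  Cl⁻ term: 0.102·622.8^0.62·exp(0.033·69+0.04·17.5) = 108.1
  r_corr = 48.82 + 108.1 = 157 μm/a
Power-law: D(6) = r_corr · 6^0.523
  D(6) = 157 × 6^0.523 = 157 × 2.553 = 400.7 μm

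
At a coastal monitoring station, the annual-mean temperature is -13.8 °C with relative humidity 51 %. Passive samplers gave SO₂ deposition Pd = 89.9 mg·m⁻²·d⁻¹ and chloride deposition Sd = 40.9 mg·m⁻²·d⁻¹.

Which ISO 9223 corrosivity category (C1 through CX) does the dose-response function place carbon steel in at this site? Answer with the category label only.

carbon steel: f(T) = +0.150·(T−10) [T≤10 °C] = -3.5700
  sulphur-dioxide contribution → 1.434 μm/a
  chloride contribution → 3.155 μm/a
  ⇒ r_corr(carbon steel) = 4.589 μm/a
ISO 9223 Table 2 (carbon steel): 1.3 < 4.59 ≤ 25 μm/a ⇒ C2

C2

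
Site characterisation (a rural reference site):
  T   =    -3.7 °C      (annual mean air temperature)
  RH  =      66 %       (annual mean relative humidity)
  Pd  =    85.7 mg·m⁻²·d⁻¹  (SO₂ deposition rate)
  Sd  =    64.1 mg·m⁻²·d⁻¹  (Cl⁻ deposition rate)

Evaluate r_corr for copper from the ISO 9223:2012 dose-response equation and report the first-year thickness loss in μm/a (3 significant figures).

r_corr = 0.430 μm/a

copper: temperature factor f = +0.126·(-13.7) = -1.7262
  sulphur-dioxide contribution → 0.1473 μm/a
  chloride contribution → 0.283 μm/a
  ⇒ r_corr(copper) = 0.4303 μm/a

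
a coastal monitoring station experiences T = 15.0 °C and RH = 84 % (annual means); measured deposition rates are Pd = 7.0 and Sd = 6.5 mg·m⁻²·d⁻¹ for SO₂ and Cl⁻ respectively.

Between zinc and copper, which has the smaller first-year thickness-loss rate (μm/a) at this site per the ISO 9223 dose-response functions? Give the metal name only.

zinc: temperature factor f = -0.071·(5.0) = -0.3550
  SO₂ term: 0.0129·7.0^0.44·exp(0.046·84-0.3550) = 1.015
  Sd branch = 0.0175·Sd^0.57·e^(0.008·RH+0.085·T) = 0.3564 μm/a
  r_corr = 1.015 + 0.3564 = 1.371 μm/a
copper: temperature factor f = -0.080·(5.0) = -0.4000
  Pd branch = 0.0053·Pd^0.26·e^(0.059·RH+f) = 0.8368 μm/a
  Cl⁻ term: 0.01025·6.5^0.27·exp(0.036·84+0.049·15.0) = 0.729
  sum: 0.8368 + 0.729 → r_corr = 1.566 μm/a
Ordering by μm/a: copper (1.57) > zinc (1.37)

zinc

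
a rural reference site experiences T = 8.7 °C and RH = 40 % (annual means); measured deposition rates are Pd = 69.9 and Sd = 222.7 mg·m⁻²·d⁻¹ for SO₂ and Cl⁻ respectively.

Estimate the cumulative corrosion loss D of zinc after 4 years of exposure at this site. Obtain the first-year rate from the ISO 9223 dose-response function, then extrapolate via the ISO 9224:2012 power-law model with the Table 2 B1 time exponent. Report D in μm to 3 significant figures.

D(4) = 4.94 μm

zinc: f(T) = +0.038·(T−10) [T≤10 °C] = -0.0494
  SO₂ term: 0.0129·69.9^0.44·exp(0.046·40-0.0494) = 0.501
  Cl⁻ term: 0.0175·222.7^0.57·exp(0.008·40+0.085·8.7) = 1.1
  sum: 0.501 + 1.1 → r_corr = 1.601 μm/a
ISO 9224: D(t) = r_corr · t^b with b = 0.813 (zinc, B1)
  D(4) = 1.601 × 4^0.813 = 1.601 × 3.087 = 4.941 μm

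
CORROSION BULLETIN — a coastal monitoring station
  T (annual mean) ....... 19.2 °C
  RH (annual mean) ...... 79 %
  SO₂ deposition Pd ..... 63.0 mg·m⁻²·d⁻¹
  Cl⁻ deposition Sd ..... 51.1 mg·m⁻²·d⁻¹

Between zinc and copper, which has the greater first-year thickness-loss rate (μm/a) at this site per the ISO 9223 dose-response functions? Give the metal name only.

zinc: temperature factor f = -0.071·(9.2) = -0.6532
  SO₂ term: 0.0129·63.0^0.44·exp(0.046·79-0.6532) = 1.573
  Sd branch = 0.0175·Sd^0.57·e^(0.008·RH+0.085·T) = 1.585 μm/a
  sum: 1.573 + 1.585 → r_corr = 3.159 μm/a
copper: T>10 °C ⇒ hinge -0.080·(19.2−10) = -0.7360
  Pd branch = 0.0053·Pd^0.26·e^(0.059·RH+f) = 0.7883 μm/a
  Cl⁻ term: 0.01025·51.1^0.27·exp(0.036·79+0.049·19.2) = 1.305
  sum: 0.7883 + 1.305 → r_corr = 2.094 μm/a
Ordering by μm/a: zinc (3.16) > copper (2.09)

zinc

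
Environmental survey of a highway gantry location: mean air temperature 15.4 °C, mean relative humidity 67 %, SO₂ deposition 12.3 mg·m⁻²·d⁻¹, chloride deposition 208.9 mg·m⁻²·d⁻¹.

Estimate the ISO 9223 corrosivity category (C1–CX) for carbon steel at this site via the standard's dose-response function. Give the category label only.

carbon steel: temperature factor f = -0.054·(5.4) = -0.2916
  SO₂ term: 1.77·12.3^0.52·exp(0.02·67-0.2916) = 18.62
  Cl⁻ term: 0.102·208.9^0.62·exp(0.033·67+0.04·15.4) = 47.28
  r_corr = 18.62 + 47.28 = 65.91 μm/a
Category bounds: 50…80 μm/a bracket r_corr ⇒ C4

C4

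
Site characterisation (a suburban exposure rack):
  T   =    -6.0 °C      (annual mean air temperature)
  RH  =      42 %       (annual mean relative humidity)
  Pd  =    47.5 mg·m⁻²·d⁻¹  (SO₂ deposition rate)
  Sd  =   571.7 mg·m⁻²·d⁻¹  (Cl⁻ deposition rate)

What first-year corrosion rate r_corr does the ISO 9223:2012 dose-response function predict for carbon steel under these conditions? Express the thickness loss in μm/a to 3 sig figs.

carbon steel: temperature factor f = +0.150·(-16.0) = -2.4000
  sulphur-dioxide contribution → 2.769 μm/a
  chloride contribution → 16.43 μm/a
  total first-year rate 19.2 μm/a

r_corr = 19.2 μm/a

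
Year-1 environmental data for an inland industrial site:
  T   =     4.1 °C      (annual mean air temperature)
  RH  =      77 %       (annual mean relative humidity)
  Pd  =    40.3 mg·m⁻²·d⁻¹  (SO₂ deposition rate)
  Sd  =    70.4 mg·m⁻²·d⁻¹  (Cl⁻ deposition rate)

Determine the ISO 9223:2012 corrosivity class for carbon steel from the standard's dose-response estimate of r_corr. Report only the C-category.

carbon steel: f(T) = +0.150·(T−10) [T≤10 °C] = -0.8850
  sulphur-dioxide contribution → 23.29 μm/a
  chloride contribution → 21.32 μm/a
  ⇒ r_corr(carbon steel) = 44.62 μm/a
ISO 9223 Table 2 (carbon steel): 25 < 44.6 ≤ 50 μm/a ⇒ C3

C3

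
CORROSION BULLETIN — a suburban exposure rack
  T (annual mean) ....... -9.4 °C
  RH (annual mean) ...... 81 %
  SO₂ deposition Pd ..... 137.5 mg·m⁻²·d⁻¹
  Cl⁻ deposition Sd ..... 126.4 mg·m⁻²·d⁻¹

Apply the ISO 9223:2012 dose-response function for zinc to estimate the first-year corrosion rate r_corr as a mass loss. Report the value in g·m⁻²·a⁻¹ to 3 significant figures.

r_corr = 17.7 g·m⁻²·a⁻¹

zinc: temperature factor f = +0.038·(-19.4) = -0.7372
  Pd branch = 0.0129·Pd^0.44·e^(0.046·RH+f) = 2.236 μm/a
  Sd branch = 0.0175·Sd^0.57·e^(0.008·RH+0.085·T) = 0.2374 μm/a
  r_corr = 2.236 + 0.2374 = 2.473 μm/a
Convert to mass loss: 2.473 μm/a × 7.14 g/cm³ = 17.66 g·m⁻²·a⁻¹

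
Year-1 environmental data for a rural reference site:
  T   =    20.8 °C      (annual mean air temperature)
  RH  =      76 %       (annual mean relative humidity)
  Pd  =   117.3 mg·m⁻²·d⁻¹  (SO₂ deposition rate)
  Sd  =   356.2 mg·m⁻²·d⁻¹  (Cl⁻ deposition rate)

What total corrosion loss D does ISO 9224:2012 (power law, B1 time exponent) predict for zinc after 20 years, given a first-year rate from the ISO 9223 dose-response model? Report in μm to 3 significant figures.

D(20) = 79.6 μm

zinc: f(T) = -0.071·(T−10) [T>10 °C] = -0.7668
  Pd branch = 0.0129·Pd^0.44·e^(0.046·RH+f) = 1.608 μm/a
  Cl⁻ term: 0.0175·356.2^0.57·exp(0.008·76+0.085·20.8) = 5.363
  r_corr = 1.608 + 5.363 = 6.971 μm/a
Long-term exponent b (ISO 9224 Table 2, B1) = 0.813
  D(20) = 6.971 × 20^0.813 = 6.971 × 11.42 = 79.62 μm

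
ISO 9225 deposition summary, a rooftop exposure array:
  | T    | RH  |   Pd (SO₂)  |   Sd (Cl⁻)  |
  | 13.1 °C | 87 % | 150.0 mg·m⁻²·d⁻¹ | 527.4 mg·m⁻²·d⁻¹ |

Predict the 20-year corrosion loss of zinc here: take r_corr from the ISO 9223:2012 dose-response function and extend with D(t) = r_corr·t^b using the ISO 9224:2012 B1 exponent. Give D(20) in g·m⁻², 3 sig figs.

zinc: temperature factor f = -0.071·(3.1) = -0.2201
  Pd branch = 0.0129·Pd^0.44·e^(0.046·RH+f) = 5.135 μm/a
  Sd branch = 0.0175·Sd^0.57·e^(0.008·RH+0.085·T) = 3.806 μm/a
  sum: 5.135 + 3.806 → r_corr = 8.941 μm/a
Long-term exponent b (ISO 9224 Table 2, B1) = 0.813
  D(20) = 8.941 × 20^0.813 = 8.941 × 11.42 = 102.1 μm
  Mass loss = 102.1 μm × 7.14 g/cm³ = 729.2 g·m⁻²

D(20) = 729 g·m⁻²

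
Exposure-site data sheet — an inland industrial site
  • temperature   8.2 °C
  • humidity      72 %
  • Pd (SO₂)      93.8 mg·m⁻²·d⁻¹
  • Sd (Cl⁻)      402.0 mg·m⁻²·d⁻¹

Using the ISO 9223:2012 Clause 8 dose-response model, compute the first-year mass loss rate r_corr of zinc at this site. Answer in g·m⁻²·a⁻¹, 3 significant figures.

r_corr = 31.0 g·m⁻²·a⁻¹

zinc: f(T) = +0.038·(T−10) [T≤10 °C] = -0.0684
  sulphur-dioxide contribution → 2.438 μm/a
  chloride contribution → 1.907 μm/a
  ⇒ r_corr(zinc) = 4.345 μm/a
Convert to mass loss: 4.345 μm/a × 7.14 g/cm³ = 31.02 g·m⁻²·a⁻¹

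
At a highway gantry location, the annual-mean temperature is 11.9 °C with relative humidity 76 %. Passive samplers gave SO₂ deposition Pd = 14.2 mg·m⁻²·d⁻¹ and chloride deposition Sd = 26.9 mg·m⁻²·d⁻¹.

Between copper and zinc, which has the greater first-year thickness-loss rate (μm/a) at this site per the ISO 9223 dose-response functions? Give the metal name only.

copper: T>10 °C ⇒ hinge -0.080·(11.9−10) = -0.1520
  SO₂ term: 0.0053·14.2^0.26·exp(0.059·76-0.1520) = 0.804
  Sd branch = 0.01025·Sd^0.27·e^(0.036·RH+0.049·T) = 0.689 μm/a
  sum: 0.804 + 0.689 → r_corr = 1.493 μm/a
zinc: temperature factor f = -0.071·(1.9) = -0.1349
  SO₂ term: 0.0129·14.2^0.44·exp(0.046·76-0.1349) = 1.195
  Cl⁻ term: 0.0175·26.9^0.57·exp(0.008·76+0.085·11.9) = 0.5772
  r_corr = 1.195 + 0.5772 = 1.772 μm/a
Ordering by μm/a: zinc (1.77) > copper (1.49)

zinc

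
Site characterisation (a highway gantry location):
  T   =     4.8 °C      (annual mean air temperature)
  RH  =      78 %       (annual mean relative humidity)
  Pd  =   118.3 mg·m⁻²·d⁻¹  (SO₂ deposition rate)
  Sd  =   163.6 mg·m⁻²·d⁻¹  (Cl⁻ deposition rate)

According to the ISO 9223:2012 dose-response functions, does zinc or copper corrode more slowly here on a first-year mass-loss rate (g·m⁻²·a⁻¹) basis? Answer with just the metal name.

copper

zinc: f(T) = +0.038·(T−10) [T≤10 °C] = -0.1976
  Pd branch = 0.0129·Pd^0.44·e^(0.046·RH+f) = 3.127 μm/a
  Sd branch = 0.0175·Sd^0.57·e^(0.008·RH+0.085·T) = 0.8976 μm/a
  r_corr = 3.127 + 0.8976 = 4.025 μm/a
  mass loss = 4.025 μm/a × 7.14 g/cm³ = 28.74 g·m⁻²·a⁻¹
copper: temperature factor f = +0.126·(-5.2) = -0.6552
  Pd branch = 0.0053·Pd^0.26·e^(0.059·RH+f) = 0.9491 μm/a
  Sd branch = 0.01025·Sd^0.27·e^(0.036·RH+0.049·T) = 0.8513 μm/a
  sum: 0.9491 + 0.8513 → r_corr = 1.8 μm/a
  mass loss = 1.8 μm/a × 8.96 g/cm³ = 16.13 g·m⁻²·a⁻¹
Ordering by g·m⁻²·a⁻¹: zinc (28.7) > copper (16.1)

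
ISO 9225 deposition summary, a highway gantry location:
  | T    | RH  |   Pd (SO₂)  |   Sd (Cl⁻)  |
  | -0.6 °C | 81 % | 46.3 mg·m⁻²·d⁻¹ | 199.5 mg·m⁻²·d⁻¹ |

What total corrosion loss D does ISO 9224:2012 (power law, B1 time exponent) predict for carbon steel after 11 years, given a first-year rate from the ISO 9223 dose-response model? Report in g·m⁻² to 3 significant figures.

carbon steel: f(T) = +0.150·(T−10) [T≤10 °C] = -1.5900
  Pd branch = 1.77·Pd^0.52·e^(0.02·RH+f) = 13.4 μm/a
  Cl⁻ term: 0.102·199.5^0.62·exp(0.033·81+0.04·-0.6) = 38.46
  sum: 13.4 + 38.46 → r_corr = 51.86 μm/a
Long-term exponent b (ISO 9224 Table 2, B1) = 0.523
  D(11) = 51.86 × 11^0.523 = 51.86 × 3.505 = 181.8 μm
  Mass loss = 181.8 μm × 7.85 g/cm³ = 1427 g·m⁻²

D(11) = 1.43e+03 g·m⁻²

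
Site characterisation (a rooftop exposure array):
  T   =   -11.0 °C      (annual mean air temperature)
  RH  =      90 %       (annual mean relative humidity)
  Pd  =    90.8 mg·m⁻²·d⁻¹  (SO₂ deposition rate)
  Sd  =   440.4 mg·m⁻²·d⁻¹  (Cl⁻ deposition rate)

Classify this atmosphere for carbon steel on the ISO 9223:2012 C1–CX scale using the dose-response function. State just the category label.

carbon steel: temperature factor f = +0.150·(-21.0) = -3.1500
  SO₂ term: 1.77·90.8^0.52·exp(0.02·90-3.1500) = 4.785
  Cl⁻ term: 0.102·440.4^0.62·exp(0.033·90+0.04·-11.0) = 55.79
  r_corr = 4.785 + 55.79 = 60.57 μm/a
60.6 μm/a falls in (50, 80] for carbon steel → category C4

C4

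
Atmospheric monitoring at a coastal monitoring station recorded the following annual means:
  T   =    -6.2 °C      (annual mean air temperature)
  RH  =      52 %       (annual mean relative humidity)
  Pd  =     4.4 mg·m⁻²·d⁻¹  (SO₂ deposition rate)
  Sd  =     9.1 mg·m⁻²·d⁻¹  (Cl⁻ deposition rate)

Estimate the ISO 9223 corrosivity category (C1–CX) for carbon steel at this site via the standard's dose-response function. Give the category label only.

C2

carbon steel: T≤10 °C ⇒ hinge +0.150·(-6.2−10) = -2.4300
  Pd branch = 1.77·Pd^0.52·e^(0.02·RH+f) = 0.9526 μm/a
  Cl⁻ term: 0.102·9.1^0.62·exp(0.033·52+0.04·-6.2) = 1.741
  sum: 0.9526 + 1.741 → r_corr = 2.693 μm/a
2.69 μm/a falls in (1.3, 25] for carbon steel → category C2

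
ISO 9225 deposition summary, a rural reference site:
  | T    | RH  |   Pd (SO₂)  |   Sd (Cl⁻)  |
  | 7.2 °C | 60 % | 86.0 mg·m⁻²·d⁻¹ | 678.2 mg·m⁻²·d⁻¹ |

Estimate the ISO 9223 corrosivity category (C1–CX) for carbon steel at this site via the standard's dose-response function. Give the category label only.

C5

carbon steel: T≤10 °C ⇒ hinge +0.150·(7.2−10) = -0.4200
  sulphur-dioxide contribution → 39.14 μm/a
  chloride contribution → 56.11 μm/a
  ⇒ r_corr(carbon steel) = 95.25 μm/a
Category bounds: 80…200 μm/a bracket r_corr ⇒ C5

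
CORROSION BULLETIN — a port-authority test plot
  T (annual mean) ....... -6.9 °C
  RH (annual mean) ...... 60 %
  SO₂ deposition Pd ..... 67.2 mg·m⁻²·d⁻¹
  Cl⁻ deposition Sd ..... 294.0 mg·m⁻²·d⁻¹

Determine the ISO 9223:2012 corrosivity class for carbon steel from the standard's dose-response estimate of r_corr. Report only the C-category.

C2

carbon steel: temperature factor f = +0.150·(-16.9) = -2.5350
  sulphur-dioxide contribution → 4.154 μm/a
  chloride contribution → 19.01 μm/a
  ⇒ r_corr(carbon steel) = 23.16 μm/a
Category bounds: 1.3…25 μm/a bracket r_corr ⇒ C2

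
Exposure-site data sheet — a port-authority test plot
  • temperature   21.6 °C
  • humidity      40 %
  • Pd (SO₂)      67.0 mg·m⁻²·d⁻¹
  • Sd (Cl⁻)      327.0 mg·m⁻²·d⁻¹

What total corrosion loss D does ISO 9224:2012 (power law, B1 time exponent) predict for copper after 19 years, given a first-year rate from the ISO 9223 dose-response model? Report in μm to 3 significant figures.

copper: T>10 °C ⇒ hinge -0.080·(21.6−10) = -0.9280
  SO₂ term: 0.0053·67.0^0.26·exp(0.059·40-0.9280) = 0.06622
  Cl⁻ term: 0.01025·327.0^0.27·exp(0.036·40+0.049·21.6) = 0.5952
  sum: 0.06622 + 0.5952 → r_corr = 0.6615 μm/a
Long-term exponent b (ISO 9224 Table 2, B1) = 0.667
  D(19) = 0.6615 × 19^0.667 = 0.6615 × 7.127 = 4.714 μm

D(19) = 4.71 μm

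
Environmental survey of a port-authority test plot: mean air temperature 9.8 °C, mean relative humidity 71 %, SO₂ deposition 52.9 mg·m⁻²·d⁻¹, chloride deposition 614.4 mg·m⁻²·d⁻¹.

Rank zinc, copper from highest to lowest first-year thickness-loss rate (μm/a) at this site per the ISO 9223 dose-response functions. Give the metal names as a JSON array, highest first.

["zinc", "copper"]

zinc: temperature factor f = +0.038·(-0.2) = -0.0076
  sulphur-dioxide contribution → 1.923 μm/a
  chloride contribution → 2.76 μm/a
  total first-year rate 4.683 μm/a
copper: temperature factor f = +0.126·(-0.2) = -0.0252
  sulphur-dioxide contribution → 0.9565 μm/a
  chloride contribution → 1.208 μm/a
  ⇒ r_corr(copper) = 2.165 μm/a
Ordering by μm/a: zinc (4.68) > copper (2.16)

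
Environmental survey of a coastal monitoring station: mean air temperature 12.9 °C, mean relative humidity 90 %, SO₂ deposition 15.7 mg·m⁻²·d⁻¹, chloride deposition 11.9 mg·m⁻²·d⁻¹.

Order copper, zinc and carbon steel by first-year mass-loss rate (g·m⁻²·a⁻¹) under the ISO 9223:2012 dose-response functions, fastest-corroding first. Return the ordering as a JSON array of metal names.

copper: f(T) = -0.080·(T−10) [T>10 °C] = -0.2320
  SO₂ term: 0.0053·15.7^0.26·exp(0.059·90-0.2320) = 1.74
  Sd branch = 0.01025·Sd^0.27·e^(0.036·RH+0.049·T) = 0.9611 μm/a
  sum: 1.74 + 0.9611 → r_corr = 2.701 μm/a
  mass loss = 2.701 μm/a × 8.96 g/cm³ = 24.2 g·m⁻²·a⁻¹
zinc: T>10 °C ⇒ hinge -0.071·(12.9−10) = -0.2059
  SO₂ term: 0.0129·15.7^0.44·exp(0.046·90-0.2059) = 2.215
  Cl⁻ term: 0.0175·11.9^0.57·exp(0.008·90+0.085·12.9) = 0.4416
  r_corr = 2.215 + 0.4416 = 2.656 μm/a
  mass loss = 2.656 μm/a × 7.14 g/cm³ = 18.97 g·m⁻²·a⁻¹
carbon steel: temperature factor f = -0.054·(2.9) = -0.1566
  Pd branch = 1.77·Pd^0.52·e^(0.02·RH+f) = 38.33 μm/a
  Sd branch = 0.102·Sd^0.62·e^(0.033·RH+0.04·T) = 15.47 μm/a
  sum: 38.33 + 15.47 → r_corr = 53.8 μm/a
  mass loss = 53.8 μm/a × 7.85 g/cm³ = 422.3 g·m⁻²·a⁻¹
Ordering by g·m⁻²·a⁻¹: carbon steel (422) > copper (24.2) > zinc (19)

["carbon steel", "copper", "zinc"]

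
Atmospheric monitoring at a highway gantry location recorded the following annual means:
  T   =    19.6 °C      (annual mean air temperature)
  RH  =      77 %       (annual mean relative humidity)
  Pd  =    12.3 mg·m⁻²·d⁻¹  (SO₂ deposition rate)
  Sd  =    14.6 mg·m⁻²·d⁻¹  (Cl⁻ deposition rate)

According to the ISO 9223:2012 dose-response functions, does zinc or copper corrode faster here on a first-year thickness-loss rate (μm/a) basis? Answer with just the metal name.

zinc

zinc: temperature factor f = -0.071·(9.6) = -0.6816
  Pd branch = 0.0129·Pd^0.44·e^(0.046·RH+f) = 0.6798 μm/a
  Cl⁻ term: 0.0175·14.6^0.57·exp(0.008·77+0.085·19.6) = 0.7903
  sum: 0.6798 + 0.7903 → r_corr = 1.47 μm/a
copper: temperature factor f = -0.080·(9.6) = -0.7680
  Pd branch = 0.0053·Pd^0.26·e^(0.059·RH+f) = 0.4437 μm/a
  Cl⁻ term: 0.01025·14.6^0.27·exp(0.036·77+0.049·19.6) = 0.8832
  sum: 0.4437 + 0.8832 → r_corr = 1.327 μm/a
Ordering by μm/a: zinc (1.47) > copper (1.33)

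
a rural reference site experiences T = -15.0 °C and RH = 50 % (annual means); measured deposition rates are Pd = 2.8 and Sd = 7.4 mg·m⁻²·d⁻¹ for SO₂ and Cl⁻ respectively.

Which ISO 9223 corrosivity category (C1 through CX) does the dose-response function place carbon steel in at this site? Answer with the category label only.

carbon steel: T≤10 °C ⇒ hinge +0.150·(-15.0−10) = -3.7500
  sulphur-dioxide contribution → 0.1933 μm/a
  chloride contribution → 1.008 μm/a
  total first-year rate 1.201 μm/a
1.2 μm/a falls in (0, 1.3] for carbon steel → category C1

C1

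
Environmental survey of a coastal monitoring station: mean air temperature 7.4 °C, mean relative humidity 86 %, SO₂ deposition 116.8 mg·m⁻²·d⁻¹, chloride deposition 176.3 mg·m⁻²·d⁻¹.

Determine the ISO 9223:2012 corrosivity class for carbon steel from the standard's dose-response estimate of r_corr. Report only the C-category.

carbon steel: T≤10 °C ⇒ hinge +0.150·(7.4−10) = -0.3900
  sulphur-dioxide contribution → 79.55 μm/a
  chloride contribution → 57.86 μm/a
  ⇒ r_corr(carbon steel) = 137.4 μm/a
Category bounds: 80…200 μm/a bracket r_corr ⇒ C5

C5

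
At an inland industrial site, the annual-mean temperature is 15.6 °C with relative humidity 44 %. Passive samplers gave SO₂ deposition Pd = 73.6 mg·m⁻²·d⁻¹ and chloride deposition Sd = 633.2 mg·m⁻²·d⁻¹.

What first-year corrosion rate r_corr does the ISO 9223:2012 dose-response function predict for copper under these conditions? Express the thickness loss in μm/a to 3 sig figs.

copper: temperature factor f = -0.080·(5.6) = -0.4480
  Pd branch = 0.0053·Pd^0.26·e^(0.059·RH+f) = 0.1388 μm/a
  Sd branch = 0.01025·Sd^0.27·e^(0.036·RH+0.049·T) = 0.6124 μm/a
  r_corr = 0.1388 + 0.6124 = 0.7512 μm/a

r_corr = 0.751 μm/a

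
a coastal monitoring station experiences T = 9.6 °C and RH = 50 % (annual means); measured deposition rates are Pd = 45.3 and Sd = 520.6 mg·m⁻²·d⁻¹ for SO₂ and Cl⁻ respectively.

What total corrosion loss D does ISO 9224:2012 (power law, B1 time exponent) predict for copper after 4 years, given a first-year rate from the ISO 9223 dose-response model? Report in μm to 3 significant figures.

copper: f(T) = +0.126·(T−10) [T≤10 °C] = -0.0504
  sulphur-dioxide contribution → 0.2595 μm/a
  chloride contribution → 0.5373 μm/a
  ⇒ r_corr(copper) = 0.7968 μm/a
Long-term exponent b (ISO 9224 Table 2, B1) = 0.667
  D(4) = 0.7968 × 4^0.667 = 0.7968 × 2.521 = 2.009 μm

D(4) = 2.01 μm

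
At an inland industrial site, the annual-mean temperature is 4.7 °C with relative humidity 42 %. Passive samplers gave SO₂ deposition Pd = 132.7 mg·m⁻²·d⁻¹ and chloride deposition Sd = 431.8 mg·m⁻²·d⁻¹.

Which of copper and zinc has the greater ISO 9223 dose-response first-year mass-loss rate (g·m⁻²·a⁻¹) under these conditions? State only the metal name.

zinc

copper: f(T) = +0.126·(T−10) [T≤10 °C] = -0.6678
  Pd branch = 0.0053·Pd^0.26·e^(0.059·RH+f) = 0.1154 μm/a
  Cl⁻ term: 0.01025·431.8^0.27·exp(0.036·42+0.049·4.7) = 0.3012
  r_corr = 0.1154 + 0.3012 = 0.4167 μm/a
  mass loss = 0.4167 μm/a × 8.96 g/cm³ = 3.734 g·m⁻²·a⁻¹
zinc: T≤10 °C ⇒ hinge +0.038·(4.7−10) = -0.2014
  SO₂ term: 0.0129·132.7^0.44·exp(0.046·42-0.2014) = 0.6255
  Sd branch = 0.0175·Sd^0.57·e^(0.008·RH+0.085·T) = 1.16 μm/a
  sum: 0.6255 + 1.16 → r_corr = 1.786 μm/a
  mass loss = 1.786 μm/a × 7.14 g/cm³ = 12.75 g·m⁻²·a⁻¹
Ordering by g·m⁻²·a⁻¹: zinc (12.8) > copper (3.73)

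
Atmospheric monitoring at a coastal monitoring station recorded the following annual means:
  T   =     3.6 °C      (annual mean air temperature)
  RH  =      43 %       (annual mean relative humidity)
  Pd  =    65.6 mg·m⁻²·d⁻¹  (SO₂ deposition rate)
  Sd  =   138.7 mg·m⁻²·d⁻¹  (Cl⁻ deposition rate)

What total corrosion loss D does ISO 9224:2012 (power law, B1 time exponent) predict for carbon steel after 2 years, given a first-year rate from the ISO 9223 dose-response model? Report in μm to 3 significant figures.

D(2) = 35.2 μm

carbon steel: temperature factor f = +0.150·(-6.4) = -0.9600
  Pd branch = 1.77·Pd^0.52·e^(0.02·RH+f) = 14.1 μm/a
  Sd branch = 0.102·Sd^0.62·e^(0.033·RH+0.04·T) = 10.36 μm/a
  sum: 14.1 + 10.36 → r_corr = 24.47 μm/a
Power-law: D(2) = r_corr · 2^0.523
  D(2) = 24.47 × 2^0.523 = 24.47 × 1.437 = 35.16 μm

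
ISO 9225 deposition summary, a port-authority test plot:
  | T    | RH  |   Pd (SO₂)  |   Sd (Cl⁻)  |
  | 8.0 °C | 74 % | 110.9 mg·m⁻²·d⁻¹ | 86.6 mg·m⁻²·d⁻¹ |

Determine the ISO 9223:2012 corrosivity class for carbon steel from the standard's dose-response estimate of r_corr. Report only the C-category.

carbon steel: temperature factor f = +0.150·(-2.0) = -0.3000
  sulphur-dioxide contribution → 66.65 μm/a
  chloride contribution → 25.67 μm/a
  ⇒ r_corr(carbon steel) = 92.32 μm/a
Category bounds: 80…200 μm/a bracket r_corr ⇒ C5

C5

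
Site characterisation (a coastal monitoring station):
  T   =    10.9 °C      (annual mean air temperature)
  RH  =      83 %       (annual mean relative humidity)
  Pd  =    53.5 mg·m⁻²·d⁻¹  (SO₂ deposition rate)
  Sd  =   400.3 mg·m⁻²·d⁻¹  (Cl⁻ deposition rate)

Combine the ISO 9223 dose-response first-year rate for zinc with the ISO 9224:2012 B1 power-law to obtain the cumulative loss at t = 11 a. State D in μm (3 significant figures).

D(11) = 40.6 μm

zinc: f(T) = -0.071·(T−10) [T>10 °C] = -0.0639
  Pd branch = 0.0129·Pd^0.44·e^(0.046·RH+f) = 3.173 μm/a
  Sd branch = 0.0175·Sd^0.57·e^(0.008·RH+0.085·T) = 2.613 μm/a
  sum: 3.173 + 2.613 → r_corr = 5.786 μm/a
Long-term exponent b (ISO 9224 Table 2, B1) = 0.813
  D(11) = 5.786 × 11^0.813 = 5.786 × 7.025 = 40.65 μm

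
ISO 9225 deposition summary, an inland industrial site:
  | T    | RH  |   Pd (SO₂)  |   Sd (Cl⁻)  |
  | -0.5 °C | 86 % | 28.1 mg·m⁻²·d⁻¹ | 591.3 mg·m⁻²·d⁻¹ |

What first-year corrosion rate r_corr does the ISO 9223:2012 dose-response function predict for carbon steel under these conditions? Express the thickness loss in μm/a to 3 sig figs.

carbon steel: f(T) = +0.150·(T−10) [T≤10 °C] = -1.5750
  SO₂ term: 1.77·28.1^0.52·exp(0.02·86-1.5750) = 11.6
  Sd branch = 0.102·Sd^0.62·e^(0.033·RH+0.04·T) = 89.32 μm/a
  r_corr = 11.6 + 89.32 = 100.9 μm/a

r_corr = 101 μm/a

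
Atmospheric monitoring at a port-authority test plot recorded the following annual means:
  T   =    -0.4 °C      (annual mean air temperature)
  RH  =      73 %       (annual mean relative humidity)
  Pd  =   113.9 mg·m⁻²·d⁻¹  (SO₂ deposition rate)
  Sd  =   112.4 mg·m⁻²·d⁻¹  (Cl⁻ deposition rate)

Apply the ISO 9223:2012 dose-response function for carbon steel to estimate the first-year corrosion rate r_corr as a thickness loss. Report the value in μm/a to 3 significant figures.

carbon steel: f(T) = +0.150·(T−10) [T≤10 °C] = -1.5600
  Pd branch = 1.77·Pd^0.52·e^(0.02·RH+f) = 18.79 μm/a
  Cl⁻ term: 0.102·112.4^0.62·exp(0.033·73+0.04·-0.4) = 20.86
  r_corr = 18.79 + 20.86 = 39.65 μm/a

r_corr = 39.7 μm/a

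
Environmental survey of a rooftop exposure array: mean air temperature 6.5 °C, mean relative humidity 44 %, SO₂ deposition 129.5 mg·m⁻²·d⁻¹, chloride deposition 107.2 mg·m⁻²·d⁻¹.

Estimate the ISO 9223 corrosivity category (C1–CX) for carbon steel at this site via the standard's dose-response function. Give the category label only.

carbon steel: f(T) = +0.150·(T−10) [T≤10 °C] = -0.5250
  Pd branch = 1.77·Pd^0.52·e^(0.02·RH+f) = 31.66 μm/a
  Sd branch = 0.102·Sd^0.62·e^(0.033·RH+0.04·T) = 10.25 μm/a
  sum: 31.66 + 10.25 → r_corr = 41.91 μm/a
Category bounds: 25…50 μm/a bracket r_corr ⇒ C3

C3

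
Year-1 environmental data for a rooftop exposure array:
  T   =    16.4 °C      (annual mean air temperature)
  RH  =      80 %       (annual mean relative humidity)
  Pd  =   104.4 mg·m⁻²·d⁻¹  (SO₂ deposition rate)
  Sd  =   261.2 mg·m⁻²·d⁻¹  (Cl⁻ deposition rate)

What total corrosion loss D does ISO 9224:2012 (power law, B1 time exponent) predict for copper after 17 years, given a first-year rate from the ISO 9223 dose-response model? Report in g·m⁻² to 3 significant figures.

D(17) = 179 g·m⁻²

copper: temperature factor f = -0.080·(6.4) = -0.5120
  sulphur-dioxide contribution → 1.193 μm/a
  chloride contribution → 1.833 μm/a
  total first-year rate 3.026 μm/a
Power-law: D(17) = r_corr · 17^0.667
  D(17) = 3.026 × 17^0.667 = 3.026 × 6.618 = 20.02 μm
  Mass loss = 20.02 μm × 8.96 g/cm³ = 179.4 g·m⁻²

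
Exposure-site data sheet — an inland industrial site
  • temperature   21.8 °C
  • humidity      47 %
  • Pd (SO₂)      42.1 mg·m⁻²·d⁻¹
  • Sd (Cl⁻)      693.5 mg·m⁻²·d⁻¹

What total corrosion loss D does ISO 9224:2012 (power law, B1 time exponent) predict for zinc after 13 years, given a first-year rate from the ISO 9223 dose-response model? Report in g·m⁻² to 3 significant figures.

D(13) = 403 g·m⁻²

zinc: T>10 °C ⇒ hinge -0.071·(21.8−10) = -0.8378
  sulphur-dioxide contribution → 0.2514 μm/a
  chloride contribution → 6.768 μm/a
  ⇒ r_corr(zinc) = 7.02 μm/a
ISO 9224: D(t) = r_corr · t^b with b = 0.813 (zinc, B1)
  D(13) = 7.02 × 13^0.813 = 7.02 × 8.047 = 56.49 μm
  Mass loss = 56.49 μm × 7.14 g/cm³ = 403.3 g·m⁻²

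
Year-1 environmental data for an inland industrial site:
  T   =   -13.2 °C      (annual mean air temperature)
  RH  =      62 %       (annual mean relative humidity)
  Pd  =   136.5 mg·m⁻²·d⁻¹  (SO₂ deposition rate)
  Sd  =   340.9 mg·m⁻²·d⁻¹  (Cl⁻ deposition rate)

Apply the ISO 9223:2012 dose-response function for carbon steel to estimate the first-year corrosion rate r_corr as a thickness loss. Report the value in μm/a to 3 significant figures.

r_corr = 19.7 μm/a

carbon steel: f(T) = +0.150·(T−10) [T≤10 °C] = -3.4800
  sulphur-dioxide contribution → 2.429 μm/a
  chloride contribution → 17.3 μm/a
  total first-year rate 19.73 μm/a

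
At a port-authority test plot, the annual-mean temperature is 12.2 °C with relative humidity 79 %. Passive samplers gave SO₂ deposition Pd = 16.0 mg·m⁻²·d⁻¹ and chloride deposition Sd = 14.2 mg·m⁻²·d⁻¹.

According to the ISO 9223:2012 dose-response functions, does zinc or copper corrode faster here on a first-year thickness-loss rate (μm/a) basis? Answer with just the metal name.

zinc: temperature factor f = -0.071·(2.2) = -0.1562
  SO₂ term: 0.0129·16.0^0.44·exp(0.046·79-0.1562) = 1.415
  Sd branch = 0.0175·Sd^0.57·e^(0.008·RH+0.085·T) = 0.4214 μm/a
  r_corr = 1.415 + 0.4214 = 1.837 μm/a
copper: f(T) = -0.080·(T−10) [T>10 °C] = -0.1760
  Pd branch = 0.0053·Pd^0.26·e^(0.059·RH+f) = 0.9664 μm/a
  Sd branch = 0.01025·Sd^0.27·e^(0.036·RH+0.049·T) = 0.6555 μm/a
  sum: 0.9664 + 0.6555 → r_corr = 1.622 μm/a
Ordering by μm/a: zinc (1.84) > copper (1.62)

zinc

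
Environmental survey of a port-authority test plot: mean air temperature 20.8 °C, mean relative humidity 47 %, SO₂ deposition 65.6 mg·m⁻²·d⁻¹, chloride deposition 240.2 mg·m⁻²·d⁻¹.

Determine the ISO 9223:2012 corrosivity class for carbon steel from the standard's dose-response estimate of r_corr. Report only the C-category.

C4

carbon steel: f(T) = -0.054·(T−10) [T>10 °C] = -0.5832
  sulphur-dioxide contribution → 22.27 μm/a
  chloride contribution → 33.07 μm/a
  ⇒ r_corr(carbon steel) = 55.34 μm/a
55.3 μm/a falls in (50, 80] for carbon steel → category C4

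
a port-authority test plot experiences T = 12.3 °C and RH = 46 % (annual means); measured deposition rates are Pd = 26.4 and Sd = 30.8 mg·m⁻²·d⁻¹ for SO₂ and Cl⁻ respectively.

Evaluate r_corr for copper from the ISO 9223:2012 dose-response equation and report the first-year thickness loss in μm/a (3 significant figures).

copper: f(T) = -0.080·(T−10) [T>10 °C] = -0.1840
  SO₂ term: 0.0053·26.4^0.26·exp(0.059·46-0.1840) = 0.1558
  Cl⁻ term: 0.01025·30.8^0.27·exp(0.036·46+0.049·12.3) = 0.2475
  r_corr = 0.1558 + 0.2475 = 0.4033 μm/a

r_corr = 0.403 μm/a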